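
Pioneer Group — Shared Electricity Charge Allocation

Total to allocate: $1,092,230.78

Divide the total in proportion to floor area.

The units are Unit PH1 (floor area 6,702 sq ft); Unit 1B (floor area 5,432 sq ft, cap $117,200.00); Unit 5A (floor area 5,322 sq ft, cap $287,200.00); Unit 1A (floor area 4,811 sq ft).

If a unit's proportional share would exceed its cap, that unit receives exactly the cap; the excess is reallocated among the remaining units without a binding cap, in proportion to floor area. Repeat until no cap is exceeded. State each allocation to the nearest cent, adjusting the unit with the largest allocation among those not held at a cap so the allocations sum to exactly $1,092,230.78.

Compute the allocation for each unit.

Floor area total: 22,267.
Pro-rata shares before constraints: Unit PH1 328,743.4629; Unit 1B 266,447.9991; Unit 5A 261,052.3291; Unit 1A 235,986.9889.
Cap binds for Unit 1B ($117,200.00); remaining pool $975,030.78 reallocated over remaining floor area 16,835.
Cap binds for Unit 5A ($287,200.00); remaining pool $687,830.78 reallocated over remaining floor area 11,513.
Remaining shares: Unit PH1 400,403.1866 → $400,403.19; Unit 1A 287,427.5934 → $287,427.59.

Unit PH1: $400,403.19 | Unit 1B: $117,200.00 | Unit 5A: $287,200.00 | Unit 1A: $287,427.59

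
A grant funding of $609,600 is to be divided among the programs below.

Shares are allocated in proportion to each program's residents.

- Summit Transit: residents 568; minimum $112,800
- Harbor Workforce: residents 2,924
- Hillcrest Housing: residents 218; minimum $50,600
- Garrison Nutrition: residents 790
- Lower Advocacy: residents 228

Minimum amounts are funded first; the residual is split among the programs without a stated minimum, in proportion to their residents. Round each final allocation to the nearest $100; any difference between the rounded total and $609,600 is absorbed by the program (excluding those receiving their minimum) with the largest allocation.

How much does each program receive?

Minimums first: Summit Transit $112,800; Hillcrest Housing $50,600. Remaining pool $446,200.
Remaining pool split over remaining residents 3,942: Harbor Workforce 330,971.28 → $331,000; Garrison Nutrition 89,421.11 → $89,400; Lower Advocacy 25,807.61 → $25,800.

Summit Transit: $112,800 | Harbor Workforce: $331,000 | Hillcrest Housing: $50,600 | Garrison Nutrition: $89,400 | Lower Advocacy: $25,800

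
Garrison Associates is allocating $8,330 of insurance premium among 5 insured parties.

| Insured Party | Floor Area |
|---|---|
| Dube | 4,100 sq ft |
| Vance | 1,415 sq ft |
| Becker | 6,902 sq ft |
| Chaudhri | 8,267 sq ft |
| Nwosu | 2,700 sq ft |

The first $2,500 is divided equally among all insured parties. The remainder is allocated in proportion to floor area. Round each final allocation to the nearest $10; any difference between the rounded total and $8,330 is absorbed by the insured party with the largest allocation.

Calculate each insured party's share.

$2,500 shared equally gives $500 per insured party.
Remainder $5,830 by floor area (total 23,384): Dube 1,022.19 → $1,020; Vance 352.78 → $350; Becker 1,720.78 → $1,720; Chaudhri 2,061.09 → $2,060; Nwosu 673.15 → $670.
Rounding difference +$10 on remainder applied to Chaudhri.
Totals: Dube $500 + $1,020 = $1,520; Vance $500 + $350 = $850; Becker $500 + $1,720 = $2,220; Chaudhri $500 + $2,070 = $2,570; Nwosu $500 + $670 = $1,170.

Dube: $1,520; Vance: $850; Becker: $2,220; Chaudhri: $2,570; Nwosu: $1,170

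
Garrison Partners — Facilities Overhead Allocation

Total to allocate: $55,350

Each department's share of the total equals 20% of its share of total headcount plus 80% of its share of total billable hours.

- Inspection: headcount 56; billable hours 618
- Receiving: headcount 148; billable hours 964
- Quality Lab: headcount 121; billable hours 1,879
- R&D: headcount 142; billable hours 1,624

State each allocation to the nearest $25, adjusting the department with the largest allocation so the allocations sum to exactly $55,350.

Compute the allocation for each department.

Inspection: $6,700 · Receiving: $11,900 · Quality Lab: $19,250 · R&D: $17,500

Totals — headcount 467, billable hours 5,085.
Blended shares (20% headcount + 80% billable hours): Inspection 0.1212; Receiving 0.2150; Quality Lab 0.3474; R&D 0.3163.
Proportional shares: Inspection 6,708.97; Receiving 11,902.74; Quality Lab 19,230.51; R&D 17,507.77.
Rounded to nearest $25: Inspection $6,700; Receiving $11,900; Quality Lab $19,225; R&D $17,500. Sum = $55,325.
Difference $55,350 − $55,325 = +$25 applied to largest allocation (Quality Lab): Quality Lab becomes $19,250.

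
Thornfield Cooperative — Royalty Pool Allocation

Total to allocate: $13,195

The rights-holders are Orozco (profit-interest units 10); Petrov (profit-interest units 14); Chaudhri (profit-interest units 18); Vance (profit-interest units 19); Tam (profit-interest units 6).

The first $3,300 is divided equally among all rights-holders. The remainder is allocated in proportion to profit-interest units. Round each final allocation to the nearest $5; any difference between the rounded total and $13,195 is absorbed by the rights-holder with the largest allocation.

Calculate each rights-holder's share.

Equal tier: $3,300 ÷ 5 = $660 apiece.
Remainder $9,895 by profit-interest units (total 67): Orozco 1,476.87 → $1,475; Petrov 2,067.61 → $2,070; Chaudhri 2,658.36 → $2,660; Vance 2,806.04 → $2,805; Tam 886.12 → $885.
Totals: Orozco $660 + $1,475 = $2,135; Petrov $660 + $2,070 = $2,730; Chaudhri $660 + $2,660 = $3,320; Vance $660 + $2,805 = $3,465; Tam $660 + $885 = $1,545.

Orozco: $2,135 | Petrov: $2,730 | Chaudhri: $3,320 | Vance: $3,465 | Tam: $1,545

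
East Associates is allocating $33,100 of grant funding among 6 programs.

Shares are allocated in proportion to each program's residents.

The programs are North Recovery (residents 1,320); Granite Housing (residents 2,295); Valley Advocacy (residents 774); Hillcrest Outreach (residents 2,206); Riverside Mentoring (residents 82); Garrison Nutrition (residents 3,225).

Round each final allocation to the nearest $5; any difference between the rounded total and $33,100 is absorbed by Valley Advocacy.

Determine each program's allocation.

North Recovery: $4,410 · Granite Housing: $7,670 · Valley Advocacy: $2,590 · Hillcrest Outreach: $7,375 · Riverside Mentoring: $275 · Garrison Nutrition: $10,780

Total residents = 9,902.
Proportional shares: North Recovery 1,320/9,902 × $33,100 = 4,412.44; Granite Housing 2,295/9,902 × $33,100 = 7,671.63; Valley Advocacy 774/9,902 × $33,100 = 2,587.30; Hillcrest Outreach 2,206/9,902 × $33,100 = 7,374.13; Riverside Mentoring 82/9,902 × $33,100 = 274.11; Garrison Nutrition 3,225/9,902 × $33,100 = 10,780.40.
After rounding ($5): North Recovery $4,410; Granite Housing $7,670; Valley Advocacy $2,585; Hillcrest Outreach $7,375; Riverside Mentoring $275; Garrison Nutrition $10,780. Sum = $33,095.
Difference $33,100 − $33,095 = +$5 applied to Valley Advocacy: Valley Advocacy becomes $2,590.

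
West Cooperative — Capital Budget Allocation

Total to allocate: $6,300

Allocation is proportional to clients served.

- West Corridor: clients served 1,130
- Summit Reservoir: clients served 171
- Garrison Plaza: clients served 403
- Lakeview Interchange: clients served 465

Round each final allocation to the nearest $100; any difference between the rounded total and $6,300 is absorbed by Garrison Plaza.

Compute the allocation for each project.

Total clients served = 2,169.
Pro-rata amounts: West Corridor 1,130/2,169 × $6,300 = 3,282.16; Summit Reservoir 171/2,169 × $6,300 = 496.68; Garrison Plaza 403/2,169 × $6,300 = 1,170.54; Lakeview Interchange 465/2,169 × $6,300 = 1,350.62.
After rounding ($100): West Corridor $3,300; Summit Reservoir $500; Garrison Plaza $1,200; Lakeview Interchange $1,400. Sum = $6,400.
Difference $6,300 − $6,400 = −$100 applied to Garrison Plaza: Garrison Plaza becomes $1,100.

West Corridor: $3,300 · Summit Reservoir: $500 · Garrison Plaza: $1,100 · Lakeview Interchange: $1,400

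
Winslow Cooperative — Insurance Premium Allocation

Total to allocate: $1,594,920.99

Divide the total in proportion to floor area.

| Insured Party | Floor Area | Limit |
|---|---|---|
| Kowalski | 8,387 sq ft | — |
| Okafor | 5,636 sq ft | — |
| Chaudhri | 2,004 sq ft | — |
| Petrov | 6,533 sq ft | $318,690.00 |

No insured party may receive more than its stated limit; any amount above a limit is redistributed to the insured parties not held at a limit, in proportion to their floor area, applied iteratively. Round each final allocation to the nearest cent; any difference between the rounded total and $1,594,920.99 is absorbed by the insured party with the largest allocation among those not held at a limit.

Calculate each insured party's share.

Kowalski: $667,857.33; Okafor: $448,795.02; Chaudhri: $159,578.64; Petrov: $318,690.00

Total floor area = 22,560.
Pro-rata shares before constraints: Kowalski 592,934.5010; Okafor 398,447.4601; Chaudhri 141,676.4922; Petrov 461,862.5367.
Capped: Petrov ($318,690.00); residual $1,276,230.99 reallocated over remaining floor area 16,027.
Shares after redistribution: Kowalski 667,857.3228 → $667,857.32; Okafor 448,795.0246 → $448,795.02; Chaudhri 159,578.6425 → $159,578.64.
Rounding difference +$0.01 applied to Kowalski → $667,857.33.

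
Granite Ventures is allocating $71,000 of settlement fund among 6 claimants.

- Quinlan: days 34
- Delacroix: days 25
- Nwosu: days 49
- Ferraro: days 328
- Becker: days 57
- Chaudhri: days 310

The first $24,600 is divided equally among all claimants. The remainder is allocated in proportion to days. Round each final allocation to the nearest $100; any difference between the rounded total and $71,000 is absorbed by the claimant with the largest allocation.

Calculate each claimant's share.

Equal tier: $24,600 ÷ 6 = $4,100 apiece.
Remainder $46,400 by days (total 803): Quinlan 1,964.63 → $2,000; Delacroix 1,444.58 → $1,400; Nwosu 2,831.38 → $2,800; Ferraro 18,952.93 → $19,000; Becker 3,293.65 → $3,300; Chaudhri 17,912.83 → $17,900.
Totals: Quinlan $4,100 + $2,000 = $6,100; Delacroix $4,100 + $1,400 = $5,500; Nwosu $4,100 + $2,800 = $6,900; Ferraro $4,100 + $19,000 = $23,100; Becker $4,100 + $3,300 = $7,400; Chaudhri $4,100 + $17,900 = $22,000.

Quinlan: $6,100 | Delacroix: $5,500 | Nwosu: $6,900 | Ferraro: $23,100 | Becker: $7,400 | Chaudhri: $22,000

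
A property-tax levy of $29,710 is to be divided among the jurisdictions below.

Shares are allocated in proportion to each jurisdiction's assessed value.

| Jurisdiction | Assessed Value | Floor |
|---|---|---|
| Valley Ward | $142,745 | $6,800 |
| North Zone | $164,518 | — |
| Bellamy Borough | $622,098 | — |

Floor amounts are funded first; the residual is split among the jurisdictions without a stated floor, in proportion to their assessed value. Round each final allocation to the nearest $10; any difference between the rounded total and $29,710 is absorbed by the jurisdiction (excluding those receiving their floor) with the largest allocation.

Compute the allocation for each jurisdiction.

Valley Ward: $6,800 | North Zone: $4,790 | Bellamy Borough: $18,120

Guaranteed amounts: Valley Ward $6,800. Balance $22,910.
Balance split over remaining assessed value 786,616: North Zone 4,791.55 → $4,790; Bellamy Borough 18,118.45 → $18,120.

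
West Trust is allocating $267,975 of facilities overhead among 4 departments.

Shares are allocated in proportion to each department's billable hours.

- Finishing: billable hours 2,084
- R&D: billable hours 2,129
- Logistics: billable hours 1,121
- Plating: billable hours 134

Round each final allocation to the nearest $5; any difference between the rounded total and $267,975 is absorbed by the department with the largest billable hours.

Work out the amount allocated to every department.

Finishing: $102,130 · R&D: $104,340 · Logistics: $54,940 · Plating: $6,565

Billable hours total: 2,084 + 2,129 + 1,121 + 134 = 5,468.
Raw shares: Finishing 102,132.39; R&D 104,337.74; Logistics 54,937.82; Plating 6,567.05.
After rounding ($5): Finishing $102,130; R&D $104,340; Logistics $54,940; Plating $6,565. Sum = $267,975.
Sum already equals the total — no adjustment.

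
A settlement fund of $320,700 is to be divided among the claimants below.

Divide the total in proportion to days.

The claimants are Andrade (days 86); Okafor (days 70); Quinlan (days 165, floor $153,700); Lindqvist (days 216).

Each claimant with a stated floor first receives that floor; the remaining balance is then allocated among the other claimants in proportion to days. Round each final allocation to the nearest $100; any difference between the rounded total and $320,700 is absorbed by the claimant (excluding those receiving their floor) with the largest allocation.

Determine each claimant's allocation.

Andrade: $38,600; Okafor: $31,400; Quinlan: $153,700; Lindqvist: $97,000

Guaranteed amounts: Quinlan $153,700. Remaining pool $167,000.
Remaining pool split over remaining days 372: Andrade 38,607.53 → $38,600; Okafor 31,424.73 → $31,400; Lindqvist 96,967.74 → $97,000.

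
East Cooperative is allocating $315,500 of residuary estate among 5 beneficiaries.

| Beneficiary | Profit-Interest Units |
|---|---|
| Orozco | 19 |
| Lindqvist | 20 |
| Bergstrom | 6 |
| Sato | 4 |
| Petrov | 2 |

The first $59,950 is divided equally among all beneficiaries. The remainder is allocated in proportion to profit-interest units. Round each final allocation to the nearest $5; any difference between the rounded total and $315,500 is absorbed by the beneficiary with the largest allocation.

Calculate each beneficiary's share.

Orozco: $107,195 · Lindqvist: $112,205 · Bergstrom: $42,055 · Sato: $32,035 · Petrov: $22,010

First tranche $59,950 split equally: $11,990 each.
Remainder $255,550 by profit-interest units (total 51): Orozco 95,204.90 → $95,205; Lindqvist 100,215.69 → $100,215; Bergstrom 30,064.71 → $30,065; Sato 20,043.14 → $20,045; Petrov 10,021.57 → $10,020.
Totals: Orozco $11,990 + $95,205 = $107,195; Lindqvist $11,990 + $100,215 = $112,205; Bergstrom $11,990 + $30,065 = $42,055; Sato $11,990 + $20,045 = $32,035; Petrov $11,990 + $10,020 = $22,010.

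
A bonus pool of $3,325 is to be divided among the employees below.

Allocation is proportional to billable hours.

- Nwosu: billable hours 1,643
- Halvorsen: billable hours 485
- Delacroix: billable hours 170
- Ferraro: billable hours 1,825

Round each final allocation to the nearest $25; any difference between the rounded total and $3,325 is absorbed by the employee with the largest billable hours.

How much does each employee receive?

Total billable hours = 1,643 + 485 + 170 + 1,825 = 4,123.
Pro-rata amounts: Nwosu 1,325.00; Halvorsen 391.13; Delacroix 137.10; Ferraro 1,471.77.
After rounding ($25): Nwosu $1,325; Halvorsen $400; Delacroix $125; Ferraro $1,475. Sum = $3,325.
No rounding difference to absorb.

Nwosu: $1,325 | Halvorsen: $400 | Delacroix: $125 | Ferraro: $1,475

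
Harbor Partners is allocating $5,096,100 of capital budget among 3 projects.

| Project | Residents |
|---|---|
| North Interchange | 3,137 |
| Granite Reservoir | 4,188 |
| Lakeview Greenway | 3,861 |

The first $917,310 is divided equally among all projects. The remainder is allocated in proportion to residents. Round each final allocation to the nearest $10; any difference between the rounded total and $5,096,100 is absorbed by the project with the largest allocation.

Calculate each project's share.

First tranche $917,310 split equally: $305,770 each.
Remainder $4,178,790 by residents (total 11,186): North Interchange 1,171,899.18 → $1,171,900; Granite Reservoir 1,564,524.63 → $1,564,520; Lakeview Greenway 1,442,366.19 → $1,442,370.
Totals: North Interchange $305,770 + $1,171,900 = $1,477,670; Granite Reservoir $305,770 + $1,564,520 = $1,870,290; Lakeview Greenway $305,770 + $1,442,370 = $1,748,140.

North Interchange: $1,477,670 · Granite Reservoir: $1,870,290 · Lakeview Greenway: $1,748,140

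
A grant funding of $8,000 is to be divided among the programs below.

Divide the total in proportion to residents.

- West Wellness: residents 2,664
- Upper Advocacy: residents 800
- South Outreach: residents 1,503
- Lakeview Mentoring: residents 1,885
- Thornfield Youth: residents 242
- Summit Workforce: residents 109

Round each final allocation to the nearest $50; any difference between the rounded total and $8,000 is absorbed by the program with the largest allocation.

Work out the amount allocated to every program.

Residents total: 7,203.
Unrounded shares: West Wellness 2,664/7,203 × $8,000 = 2,958.77; Upper Advocacy 800/7,203 × $8,000 = 888.52; South Outreach 1,503/7,203 × $8,000 = 1,669.30; Lakeview Mentoring 1,885/7,203 × $8,000 = 2,093.57; Thornfield Youth 242/7,203 × $8,000 = 268.78; Summit Workforce 109/7,203 × $8,000 = 121.06.
After rounding ($50): West Wellness $2,950; Upper Advocacy $900; South Outreach $1,650; Lakeview Mentoring $2,100; Thornfield Youth $250; Summit Workforce $100. Sum = $7,950.
Difference $8,000 − $7,950 = +$50 applied to largest allocation (West Wellness): West Wellness becomes $3,000.

West Wellness: $3,000; Upper Advocacy: $900; South Outreach: $1,650; Lakeview Mentoring: $2,100; Thornfield Youth: $250; Summit Workforce: $100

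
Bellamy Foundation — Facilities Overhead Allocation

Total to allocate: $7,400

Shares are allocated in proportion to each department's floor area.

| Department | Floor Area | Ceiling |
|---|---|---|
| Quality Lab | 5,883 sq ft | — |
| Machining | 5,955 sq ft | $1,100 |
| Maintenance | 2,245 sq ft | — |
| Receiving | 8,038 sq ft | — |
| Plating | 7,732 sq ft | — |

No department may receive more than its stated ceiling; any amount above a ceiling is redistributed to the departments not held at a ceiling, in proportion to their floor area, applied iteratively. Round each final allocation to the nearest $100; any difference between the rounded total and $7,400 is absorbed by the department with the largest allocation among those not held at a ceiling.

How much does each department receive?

Combined floor area = 29,853.
Pro-rata shares before constraints: Quality Lab 1,458.29; Machining 1,476.13; Maintenance 556.49; Receiving 1,992.47; Plating 1,916.62.
Held at cap: Machining ($1,100); remaining pool $6,300 reallocated over remaining floor area 23,898.
Redistributed shares: Quality Lab 1,550.88 → $1,600; Maintenance 591.83 → $600; Receiving 2,118.98 → $2,100; Plating 2,038.31 → $2,000.

Quality Lab: $1,600 · Machining: $1,100 · Maintenance: $600 · Receiving: $2,100 · Plating: $2,000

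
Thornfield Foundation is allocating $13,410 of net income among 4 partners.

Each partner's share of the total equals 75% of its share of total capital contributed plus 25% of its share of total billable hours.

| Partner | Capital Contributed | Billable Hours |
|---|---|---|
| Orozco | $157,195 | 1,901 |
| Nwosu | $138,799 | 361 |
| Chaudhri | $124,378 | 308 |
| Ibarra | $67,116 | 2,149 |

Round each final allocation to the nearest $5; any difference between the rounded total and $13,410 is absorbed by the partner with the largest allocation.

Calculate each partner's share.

Capital contributed total 487,488; billable hours total 4,719.
Blended shares (75% capital contributed + 25% billable hours): Orozco 0.3426; Nwosu 0.2327; Chaudhri 0.2077; Ibarra 0.2171.
Proportional shares: Orozco 4,593.65; Nwosu 3,120.06; Chaudhri 2,784.89; Ibarra 2,911.39.
At nearest $5: Orozco $4,595; Nwosu $3,120; Chaudhri $2,785; Ibarra $2,910. Sum = $13,410.
Rounded total matches; no reconciliation needed.

Orozco: $4,595; Nwosu: $3,120; Chaudhri: $2,785; Ibarra: $2,910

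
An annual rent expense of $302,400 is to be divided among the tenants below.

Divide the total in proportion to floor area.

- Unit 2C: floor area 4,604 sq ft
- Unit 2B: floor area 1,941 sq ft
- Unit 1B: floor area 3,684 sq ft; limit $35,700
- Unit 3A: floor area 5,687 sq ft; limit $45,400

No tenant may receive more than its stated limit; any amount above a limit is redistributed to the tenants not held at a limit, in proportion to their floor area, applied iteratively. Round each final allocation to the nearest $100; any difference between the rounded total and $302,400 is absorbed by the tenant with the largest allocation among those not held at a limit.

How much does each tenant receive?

Unit 2C: $155,700 · Unit 2B: $65,600 · Unit 1B: $35,700 · Unit 3A: $45,400

Floor area total: 15,916.
Unconstrained shares: Unit 2C 87,474.84; Unit 2B 36,878.51; Unit 1B 69,995.07; Unit 3A 108,051.57.
Held at cap: Unit 1B ($35,700), Unit 3A ($45,400); balance $221,300 reallocated over remaining floor area 6,545.
Redistributed shares: Unit 2C 155,670.77 → $155,700; Unit 2B 65,629.23 → $65,600.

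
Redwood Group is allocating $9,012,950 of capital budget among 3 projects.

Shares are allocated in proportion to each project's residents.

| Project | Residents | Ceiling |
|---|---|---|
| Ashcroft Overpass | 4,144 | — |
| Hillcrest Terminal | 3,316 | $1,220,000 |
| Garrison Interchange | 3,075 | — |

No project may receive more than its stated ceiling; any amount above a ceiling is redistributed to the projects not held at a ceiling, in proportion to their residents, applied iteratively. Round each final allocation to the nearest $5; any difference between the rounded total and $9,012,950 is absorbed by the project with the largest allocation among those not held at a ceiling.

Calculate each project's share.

Total residents = 10,535.
Pro-rata shares before constraints: Ashcroft Overpass 3,545,293.29; Hillcrest Terminal 2,836,919.05; Garrison Interchange 2,630,737.66.
Cap binds for Hillcrest Terminal ($1,220,000); remaining pool $7,792,950 reallocated over remaining residents 7,219.
Shares after redistribution: Ashcroft Overpass 4,473,470.67 → $4,473,470; Garrison Interchange 3,319,479.33 → $3,319,480.

Ashcroft Overpass: $4,473,470 · Hillcrest Terminal: $1,220,000 · Garrison Interchange: $3,319,480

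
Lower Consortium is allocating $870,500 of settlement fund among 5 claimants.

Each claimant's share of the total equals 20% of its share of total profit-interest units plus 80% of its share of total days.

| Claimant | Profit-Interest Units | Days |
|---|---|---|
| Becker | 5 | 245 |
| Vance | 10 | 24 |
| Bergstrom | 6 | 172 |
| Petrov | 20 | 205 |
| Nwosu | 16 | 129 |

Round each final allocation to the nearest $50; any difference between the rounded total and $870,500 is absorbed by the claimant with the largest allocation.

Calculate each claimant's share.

Becker: $235,400 | Vance: $52,100 | Bergstrom: $172,900 | Petrov: $245,300 | Nwosu: $164,800

Totals — profit-interest units 57, days 775.
Blended shares (20% profit-interest units + 80% days): Becker 0.2704; Vance 0.0599; Bergstrom 0.1986; Petrov 0.2818; Nwosu 0.1893.
Unrounded shares: Becker 235,424.19; Vance 52,109.80; Bergstrom 172,882.19; Petrov 245,296.75; Nwosu 164,787.08.
Rounded to nearest $50: Becker $235,400; Vance $52,100; Bergstrom $172,900; Petrov $245,300; Nwosu $164,800. Sum = $870,500.
Sum already equals the total — no adjustment.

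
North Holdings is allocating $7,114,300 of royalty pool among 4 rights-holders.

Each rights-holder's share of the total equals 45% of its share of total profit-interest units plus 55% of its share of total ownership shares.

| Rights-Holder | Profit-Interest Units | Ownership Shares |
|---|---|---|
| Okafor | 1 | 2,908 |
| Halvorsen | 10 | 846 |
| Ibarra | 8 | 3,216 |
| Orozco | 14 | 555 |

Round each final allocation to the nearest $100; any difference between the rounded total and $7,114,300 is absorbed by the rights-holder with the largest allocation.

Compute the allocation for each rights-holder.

Totals — profit-interest units 33, ownership shares 7,525.
Blended shares (45% profit-interest units + 55% ownership shares): Okafor 0.2262; Halvorsen 0.1982; Ibarra 0.3441; Orozco 0.2315.
Proportional shares: Okafor 1,609,121.01; Halvorsen 1,410,036.64; Ibarra 2,448,367.76; Orozco 1,646,774.59.
After rounding ($100): Okafor $1,609,100; Halvorsen $1,410,000; Ibarra $2,448,400; Orozco $1,646,800. Sum = $7,114,300.
Sum already equals the total — no adjustment.

Okafor: $1,609,100 · Halvorsen: $1,410,000 · Ibarra: $2,448,400 · Orozco: $1,646,800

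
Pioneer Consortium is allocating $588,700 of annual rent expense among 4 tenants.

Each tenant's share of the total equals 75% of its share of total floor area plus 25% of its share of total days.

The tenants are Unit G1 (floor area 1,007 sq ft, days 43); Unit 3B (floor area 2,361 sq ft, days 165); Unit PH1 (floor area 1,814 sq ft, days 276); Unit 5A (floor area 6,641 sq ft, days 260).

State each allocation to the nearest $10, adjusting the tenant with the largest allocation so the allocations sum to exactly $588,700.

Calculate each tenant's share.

Unit G1: $46,110 | Unit 3B: $120,810 | Unit PH1: $122,340 | Unit 5A: $299,440

Totals — floor area 11,823, days 744.
Composite weights (75% floor area + 25% days): Unit G1 0.0783; Unit 3B 0.2052; Unit PH1 0.2078; Unit 5A 0.5086.
Proportional shares: Unit G1 46,112.08; Unit 3B 120,810.18; Unit PH1 122,340.25; Unit 5A 299,437.50.
Rounded to nearest $10: Unit G1 $46,110; Unit 3B $120,810; Unit PH1 $122,340; Unit 5A $299,440. Sum = $588,700.
Rounded total matches; no reconciliation needed.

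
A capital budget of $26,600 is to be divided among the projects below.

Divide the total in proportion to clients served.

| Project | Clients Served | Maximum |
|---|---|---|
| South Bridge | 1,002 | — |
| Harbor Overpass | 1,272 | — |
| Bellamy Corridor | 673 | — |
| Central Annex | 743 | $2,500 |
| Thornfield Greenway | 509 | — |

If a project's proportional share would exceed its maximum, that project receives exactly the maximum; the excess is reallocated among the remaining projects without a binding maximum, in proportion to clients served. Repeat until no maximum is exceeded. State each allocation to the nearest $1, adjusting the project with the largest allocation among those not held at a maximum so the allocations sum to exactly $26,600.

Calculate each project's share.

South Bridge: $6,987 · Harbor Overpass: $8,871 · Bellamy Corridor: $4,693 · Central Annex: $2,500 · Thornfield Greenway: $3,549

Clients served total: 4,199.
Pro-rata shares before constraints: South Bridge 6,347.51; Harbor Overpass 8,057.92; Bellamy Corridor 4,263.35; Central Annex 4,706.79; Thornfield Greenway 3,224.43.
Cap binds for Central Annex ($2,500); balance $24,100 reallocated over remaining clients served 3,456.
Remaining shares: South Bridge 6,987.33 → $6,987; Harbor Overpass 8,870.14 → $8,870; Bellamy Corridor 4,693.08 → $4,693; Thornfield Greenway 3,549.45 → $3,549.
Rounding difference +$1 applied to Harbor Overpass → $8,871.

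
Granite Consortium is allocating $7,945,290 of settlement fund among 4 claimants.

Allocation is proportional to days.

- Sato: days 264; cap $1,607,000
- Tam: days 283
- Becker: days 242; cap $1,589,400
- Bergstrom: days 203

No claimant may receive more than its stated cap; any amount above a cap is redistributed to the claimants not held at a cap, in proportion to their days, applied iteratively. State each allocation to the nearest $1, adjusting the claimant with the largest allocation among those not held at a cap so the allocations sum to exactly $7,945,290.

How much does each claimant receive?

Sato: $1,607,000 | Tam: $2,765,300 | Becker: $1,589,400 | Bergstrom: $1,983,590

Total days = 992.
Proportional shares (ignoring caps): Sato 2,114,472.34; Tam 2,266,650.27; Becker 1,938,266.31; Bergstrom 1,625,901.08.
Cap binds for Sato ($1,607,000), Becker ($1,589,400); residual $4,748,890 reallocated over remaining days 486.
Shares after redistribution: Tam 2,765,300.14 → $2,765,300; Bergstrom 1,983,589.86 → $1,983,590.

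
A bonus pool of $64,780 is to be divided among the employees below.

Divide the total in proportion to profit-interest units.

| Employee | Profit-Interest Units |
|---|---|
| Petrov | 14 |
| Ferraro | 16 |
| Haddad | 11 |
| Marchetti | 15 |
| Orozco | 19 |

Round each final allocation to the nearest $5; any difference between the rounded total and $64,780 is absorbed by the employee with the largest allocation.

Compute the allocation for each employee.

Sum of profit-interest units: 75.
Pro-rata amounts: Petrov 14/75 × $64,780 = 12,092.27; Ferraro 16/75 × $64,780 = 13,819.73; Haddad 11/75 × $64,780 = 9,501.07; Marchetti 15/75 × $64,780 = 12,956.00; Orozco 19/75 × $64,780 = 16,410.93.
At nearest $5: Petrov $12,090; Ferraro $13,820; Haddad $9,500; Marchetti $12,955; Orozco $16,410. Sum = $64,775.
Difference $64,780 − $64,775 = +$5 applied to largest allocation (Orozco): Orozco becomes $16,415.

Petrov: $12,090 · Ferraro: $13,820 · Haddad: $9,500 · Marchetti: $12,955 · Orozco: $16,415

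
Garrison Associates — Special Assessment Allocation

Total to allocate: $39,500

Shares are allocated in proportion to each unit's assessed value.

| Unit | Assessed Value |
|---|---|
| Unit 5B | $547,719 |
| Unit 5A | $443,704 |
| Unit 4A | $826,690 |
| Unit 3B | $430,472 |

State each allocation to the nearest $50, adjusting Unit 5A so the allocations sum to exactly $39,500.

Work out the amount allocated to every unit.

Total assessed value = 2,248,585.
Raw shares: Unit 5B 547,719/2,248,585 × $39,500 = 9,621.56; Unit 5A 443,704/2,248,585 × $39,500 = 7,794.37; Unit 4A 826,690/2,248,585 × $39,500 = 14,522.14; Unit 3B 430,472/2,248,585 × $39,500 = 7,561.93.
At nearest $50: Unit 5B $9,600; Unit 5A $7,800; Unit 4A $14,500; Unit 3B $7,550. Sum = $39,450.
Difference $39,500 − $39,450 = +$50 applied to Unit 5A: Unit 5A becomes $7,850.

Unit 5B: $9,600; Unit 5A: $7,850; Unit 4A: $14,500; Unit 3B: $7,550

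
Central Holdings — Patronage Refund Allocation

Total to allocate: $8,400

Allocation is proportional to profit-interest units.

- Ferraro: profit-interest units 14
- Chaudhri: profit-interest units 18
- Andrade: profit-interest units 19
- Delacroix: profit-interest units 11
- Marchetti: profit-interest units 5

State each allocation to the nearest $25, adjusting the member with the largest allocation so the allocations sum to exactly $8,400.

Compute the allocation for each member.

Combined profit-interest units = 67.
Raw shares: Ferraro 14/67 × $8,400 = 1,755.22; Chaudhri 18/67 × $8,400 = 2,256.72; Andrade 19/67 × $8,400 = 2,382.09; Delacroix 11/67 × $8,400 = 1,379.10; Marchetti 5/67 × $8,400 = 626.87.
Rounded to nearest $25: Ferraro $1,750; Chaudhri $2,250; Andrade $2,375; Delacroix $1,375; Marchetti $625. Sum = $8,375.
Difference $8,400 − $8,375 = +$25 applied to largest allocation (Andrade): Andrade becomes $2,400.

Ferraro: $1,750 | Chaudhri: $2,250 | Andrade: $2,400 | Delacroix: $1,375 | Marchetti: $625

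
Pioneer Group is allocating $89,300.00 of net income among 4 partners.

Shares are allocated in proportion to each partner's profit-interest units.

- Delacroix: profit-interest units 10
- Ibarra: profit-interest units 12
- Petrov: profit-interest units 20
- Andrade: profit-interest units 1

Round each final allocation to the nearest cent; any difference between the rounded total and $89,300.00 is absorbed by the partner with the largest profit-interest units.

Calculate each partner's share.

Sum of profit-interest units: 10 + 12 + 20 + 1 = 43.
Pro-rata amounts: Delacroix 20,767.4419; Ibarra 24,920.9302; Petrov 41,534.8837; Andrade 2,076.7442.
At nearest cent: Delacroix $20,767.44; Ibarra $24,920.93; Petrov $41,534.88; Andrade $2,076.74. Sum = $89,299.99.
Difference $89,300.00 − $89,299.99 = +$0.01 applied to largest profit-interest units (Petrov): Petrov becomes $41,534.89.

Delacroix: $20,767.44; Ibarra: $24,920.93; Petrov: $41,534.89; Andrade: $2,076.74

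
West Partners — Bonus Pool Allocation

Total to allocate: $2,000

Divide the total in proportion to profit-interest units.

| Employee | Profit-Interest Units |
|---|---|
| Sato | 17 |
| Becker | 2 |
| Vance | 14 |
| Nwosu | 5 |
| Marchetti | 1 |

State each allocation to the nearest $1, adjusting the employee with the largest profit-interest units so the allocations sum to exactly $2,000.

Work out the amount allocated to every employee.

Sum of profit-interest units: 17 + 2 + 14 + 5 + 1 = 39.
Pro-rata amounts: Sato 871.79; Becker 102.56; Vance 717.95; Nwosu 256.41; Marchetti 51.28.
Rounded to nearest $1: Sato $872; Becker $103; Vance $718; Nwosu $256; Marchetti $51. Sum = $2,000.
Sum already equals the total — no adjustment.

Sato: $872; Becker: $103; Vance: $718; Nwosu: $256; Marchetti: $51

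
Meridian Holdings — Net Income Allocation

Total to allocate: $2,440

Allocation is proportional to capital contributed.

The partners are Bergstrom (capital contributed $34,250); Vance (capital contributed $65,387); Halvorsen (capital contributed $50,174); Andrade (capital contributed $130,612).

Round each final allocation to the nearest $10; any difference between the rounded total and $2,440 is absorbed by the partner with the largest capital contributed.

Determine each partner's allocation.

Bergstrom: $300 | Vance: $570 | Halvorsen: $440 | Andrade: $1,130

Combined capital contributed = 280,423.
Unrounded shares: Bergstrom 34,250/280,423 × $2,440 = 298.01; Vance 65,387/280,423 × $2,440 = 568.94; Halvorsen 50,174/280,423 × $2,440 = 436.57; Andrade 130,612/280,423 × $2,440 = 1,136.47.
Rounded to nearest $10: Bergstrom $300; Vance $570; Halvorsen $440; Andrade $1,140. Sum = $2,450.
Difference $2,440 − $2,450 = −$10 applied to largest capital contributed (Andrade): Andrade becomes $1,130.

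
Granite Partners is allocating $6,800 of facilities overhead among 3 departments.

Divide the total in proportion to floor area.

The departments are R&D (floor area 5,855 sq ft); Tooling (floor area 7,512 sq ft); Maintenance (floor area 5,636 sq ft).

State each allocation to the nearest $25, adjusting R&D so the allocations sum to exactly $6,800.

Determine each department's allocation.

R&D: $2,075 | Tooling: $2,700 | Maintenance: $2,025

Floor area total: 19,003.
Unrounded shares: R&D 5,855/19,003 × $6,800 = 2,095.14; Tooling 7,512/19,003 × $6,800 = 2,688.08; Maintenance 5,636/19,003 × $6,800 = 2,016.78.
After rounding ($25): R&D $2,100; Tooling $2,700; Maintenance $2,025. Sum = $6,825.
Difference $6,800 − $6,825 = −$25 applied to R&D: R&D becomes $2,075.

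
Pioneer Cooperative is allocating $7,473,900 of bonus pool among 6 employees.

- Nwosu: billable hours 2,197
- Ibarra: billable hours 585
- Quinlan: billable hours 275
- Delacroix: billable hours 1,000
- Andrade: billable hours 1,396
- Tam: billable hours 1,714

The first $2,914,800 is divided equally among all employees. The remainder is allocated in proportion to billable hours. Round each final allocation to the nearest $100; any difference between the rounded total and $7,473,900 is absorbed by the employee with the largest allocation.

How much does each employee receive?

Nwosu: $1,883,500 · Ibarra: $857,900 · Quinlan: $660,700 · Delacroix: $1,121,900 · Andrade: $1,373,800 · Tam: $1,576,100

First tranche $2,914,800 split equally: $485,800 each.
Remainder $4,559,100 by billable hours (total 7,167): Nwosu 1,397,564.21 → $1,397,600; Ibarra 372,132.48 → $372,100; Quinlan 174,934.07 → $174,900; Delacroix 636,123.90 → $636,100; Andrade 888,028.97 → $888,000; Tam 1,090,316.37 → $1,090,300.
Rounding difference +$100 on remainder applied to Nwosu.
Totals: Nwosu $485,800 + $1,397,700 = $1,883,500; Ibarra $485,800 + $372,100 = $857,900; Quinlan $485,800 + $174,900 = $660,700; Delacroix $485,800 + $636,100 = $1,121,900; Andrade $485,800 + $888,000 = $1,373,800; Tam $485,800 + $1,090,300 = $1,576,100.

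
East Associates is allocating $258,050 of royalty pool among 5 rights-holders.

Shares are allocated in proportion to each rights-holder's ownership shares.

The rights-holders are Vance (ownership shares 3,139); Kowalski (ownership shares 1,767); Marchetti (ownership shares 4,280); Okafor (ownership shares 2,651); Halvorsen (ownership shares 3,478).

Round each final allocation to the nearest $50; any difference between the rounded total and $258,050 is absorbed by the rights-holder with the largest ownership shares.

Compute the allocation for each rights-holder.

Total ownership shares = 3,139 + 1,767 + 4,280 + 2,651 + 3,478 = 15,315.
Proportional shares: Vance 52,890.56; Kowalski 29,773.06; Marchetti 72,115.83; Okafor 44,668.01; Halvorsen 58,602.54.
After rounding ($50): Vance $52,900; Kowalski $29,750; Marchetti $72,100; Okafor $44,650; Halvorsen $58,600. Sum = $258,000.
Difference $258,050 − $258,000 = +$50 applied to largest ownership shares (Marchetti): Marchetti becomes $72,150.

Vance: $52,900 | Kowalski: $29,750 | Marchetti: $72,150 | Okafor: $44,650 | Halvorsen: $58,600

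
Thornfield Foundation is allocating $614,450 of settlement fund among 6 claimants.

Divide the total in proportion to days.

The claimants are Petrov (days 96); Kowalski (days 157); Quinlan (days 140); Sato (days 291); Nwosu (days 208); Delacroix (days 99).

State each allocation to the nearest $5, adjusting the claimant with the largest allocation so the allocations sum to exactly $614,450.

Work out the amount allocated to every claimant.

Total days = 991.
Pro-rata amounts: Petrov 96/991 × $614,450 = 59,522.91; Kowalski 157/991 × $614,450 = 97,344.75; Quinlan 140/991 × $614,450 = 86,804.24; Sato 291/991 × $614,450 = 180,428.81; Nwosu 208/991 × $614,450 = 128,966.30; Delacroix 99/991 × $614,450 = 61,383.00.
Rounded to nearest $5: Petrov $59,525; Kowalski $97,345; Quinlan $86,805; Sato $180,430; Nwosu $128,965; Delacroix $61,385. Sum = $614,455.
Difference $614,450 − $614,455 = −$5 applied to largest allocation (Sato): Sato becomes $180,425.

Petrov: $59,525; Kowalski: $97,345; Quinlan: $86,805; Sato: $180,425; Nwosu: $128,965; Delacroix: $61,385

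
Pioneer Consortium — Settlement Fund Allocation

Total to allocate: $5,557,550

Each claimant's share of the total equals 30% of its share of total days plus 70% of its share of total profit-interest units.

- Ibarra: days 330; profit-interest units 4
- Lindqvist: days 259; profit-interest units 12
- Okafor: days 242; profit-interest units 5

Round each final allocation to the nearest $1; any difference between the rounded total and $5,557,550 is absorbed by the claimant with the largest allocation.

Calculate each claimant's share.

Days total 831; profit-interest units total 21.
Blended shares (30% days + 70% profit-interest units): Ibarra 0.2525; Lindqvist 0.4935; Okafor 0.2540.
Proportional shares: Ibarra 1,403,097.46; Lindqvist 2,742,660.96; Okafor 1,411,791.58.
Rounded to nearest $1: Ibarra $1,403,097; Lindqvist $2,742,661; Okafor $1,411,792. Sum = $5,557,550.
No rounding difference to absorb.

Ibarra: $1,403,097 · Lindqvist: $2,742,661 · Okafor: $1,411,792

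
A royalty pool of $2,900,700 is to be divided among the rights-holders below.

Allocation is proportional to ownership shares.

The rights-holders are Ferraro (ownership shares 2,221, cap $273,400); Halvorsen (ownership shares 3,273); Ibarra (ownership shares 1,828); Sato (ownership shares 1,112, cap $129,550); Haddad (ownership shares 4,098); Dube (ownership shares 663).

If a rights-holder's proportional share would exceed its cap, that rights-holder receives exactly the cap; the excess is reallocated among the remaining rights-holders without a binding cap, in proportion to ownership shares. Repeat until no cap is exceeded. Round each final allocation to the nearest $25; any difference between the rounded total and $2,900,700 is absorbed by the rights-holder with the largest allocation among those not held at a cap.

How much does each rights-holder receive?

Ferraro: $273,400 | Halvorsen: $828,950 | Ibarra: $462,975 | Sato: $129,550 | Haddad: $1,037,900 | Dube: $167,925

Ownership shares total: 13,195.
Pro-rata shares before constraints: Ferraro 488,249.69; Halvorsen 719,514.29; Ibarra 401,855.22; Sato 244,454.60; Haddad 900,876.74; Dube 145,749.46.
Cap binds for Ferraro ($273,400), Sato ($129,550); remaining pool $2,497,750 reallocated over remaining ownership shares 9,862.
Shares after redistribution: Halvorsen 828,953.13 → $828,950; Ibarra 462,977.79 → $462,975; Haddad 1,037,900.98 → $1,037,900; Dube 167,918.09 → $167,925.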